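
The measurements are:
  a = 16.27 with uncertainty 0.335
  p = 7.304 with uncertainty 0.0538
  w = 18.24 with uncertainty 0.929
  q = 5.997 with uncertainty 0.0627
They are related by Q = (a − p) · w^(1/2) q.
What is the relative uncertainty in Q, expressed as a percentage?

Let u = a − p = 8.966. δu = √(δa² + δp²) = √(0.112 + 0.00289) = 0.339, so δu/u = 0.0378.
Q is then a monomial in u, w, q:
δQ/Q = √((δu/u)² + (½·δw/w)² + (1·δq/q)²) = √(0.00143 + 0.000649 + 0.000109) = 0.0468

4.68%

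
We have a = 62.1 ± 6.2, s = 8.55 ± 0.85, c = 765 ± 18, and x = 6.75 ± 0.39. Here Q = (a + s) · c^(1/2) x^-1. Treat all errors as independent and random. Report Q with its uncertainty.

289 ± 30.8

Let u = a + s = 70.7. δu = √(δa² + δs²) = √(38.4 + 0.722) = 6.26, so δu/u = 0.0886.
Q is then a monomial in u, c, x:
δQ/Q = √((δu/u)² + (½·δc/c)² + (-1·δx/x)²) = √(0.00785 + 0.000138 + 0.00334) = 0.106
Q = 289, so δQ = 0.106 × 289 = 30.8.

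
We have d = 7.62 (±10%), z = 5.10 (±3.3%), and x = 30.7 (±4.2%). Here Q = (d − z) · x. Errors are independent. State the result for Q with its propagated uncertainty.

77.4 ± 24.2

Let u = d − z = 2.52. δu = √(δd² + δz²) = √(0.581 + 0.0283) = 0.780, so δu/u = 0.310.
Q is then a monomial in u, x:
δQ/Q = √((δu/u)² + (1·δx/x)²) = √(0.0959 + 0.00176) = 0.313
Q = 77.4, so δQ = 0.313 × 77.4 = 24.2.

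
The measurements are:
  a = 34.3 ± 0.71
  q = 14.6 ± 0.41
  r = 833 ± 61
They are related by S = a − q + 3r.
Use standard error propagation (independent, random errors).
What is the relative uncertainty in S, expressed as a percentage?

7.27%

For a sum/difference, combine absolute errors in quadrature:
  (δa)² = 0.504;  (δq)² = 0.168;  (3·δr)² = 33500
δS = √(33500) = 183
S = 2520, so δS/S = 183/2520 = 0.0727.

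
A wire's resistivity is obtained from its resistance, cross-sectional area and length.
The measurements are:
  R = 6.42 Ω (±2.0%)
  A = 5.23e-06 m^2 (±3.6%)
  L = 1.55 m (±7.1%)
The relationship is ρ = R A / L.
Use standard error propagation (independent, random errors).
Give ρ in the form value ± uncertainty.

(2.17 ± 0.178) × 10^-5 Ω·m

Each factor contributes (exponent × relative error)² to (δρ/ρ)²:
  (1·δR/R)² = (1×0.0200)² = 0.000400;  (1·δA/A)² = (1×0.0360)² = 0.00130;  (-1·δL/L)² = (-1×0.0710)² = 0.00504
δρ/ρ = √(0.00674) = 0.0821
ρ = 2.17e-05 Ω·m, so δρ = 0.0821 × 2.17e-05 = 1.78e-06 Ω·m.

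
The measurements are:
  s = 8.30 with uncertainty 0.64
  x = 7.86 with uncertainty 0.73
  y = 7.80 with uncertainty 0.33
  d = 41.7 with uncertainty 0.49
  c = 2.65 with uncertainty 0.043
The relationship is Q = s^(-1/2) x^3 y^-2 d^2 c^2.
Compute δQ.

For a monomial Q ∝ s^(-1/2), x^3, y^-2, d^2, c^2, fractional errors add in quadrature:
  (−½·δs/s)² = (-0.5×0.0771)² = 0.00149;  (3·δx/x)² = (3×0.0929)² = 0.0776;  (-2·δy/y)² = (-2×0.0423)² = 0.00716;  (2·δd/d)² = (2×0.0118)² = 0.000552;  (2·δc/c)² = (2×0.0162)² = 0.00105
δQ/Q = √(0.0879) = 0.296
Q = 33800, so δQ = 0.296 × 33800 = 10000.

10000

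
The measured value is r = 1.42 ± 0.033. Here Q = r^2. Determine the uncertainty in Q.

Q ∝ r^2, so δQ/Q = |2| · δr/r = 2 × 0.0232 = 0.0465.
Q = 2.02, so δQ = 0.0465 × 2.02 = 0.0937.

0.0937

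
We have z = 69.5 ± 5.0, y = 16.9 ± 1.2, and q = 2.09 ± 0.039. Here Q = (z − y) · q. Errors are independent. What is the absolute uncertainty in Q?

Let u = z − y = 52.6. δu = √(δz² + δy²) = √(25.0 + 1.44) = 5.14, so δu/u = 0.0978.
Q is then a monomial in u, q:
δQ/Q = √((δu/u)² + (1·δq/q)²) = √(0.00956 + 0.000348) = 0.0995
Q = 110, so δQ = 0.0995 × 110 = 10.9.

10.9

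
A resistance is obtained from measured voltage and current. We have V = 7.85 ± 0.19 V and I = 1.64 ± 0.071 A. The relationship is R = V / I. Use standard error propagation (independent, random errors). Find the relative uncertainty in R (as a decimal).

Relative error in a monomial: (δR/R)² = Σ (nᵢ · δxᵢ/xᵢ)².
  (1·δV/V)² = (1×0.0242)² = 0.000586;  (-1·δI/I)² = (-1×0.0433)² = 0.00187
δR/R = √(0.00246) = 0.0496

0.0496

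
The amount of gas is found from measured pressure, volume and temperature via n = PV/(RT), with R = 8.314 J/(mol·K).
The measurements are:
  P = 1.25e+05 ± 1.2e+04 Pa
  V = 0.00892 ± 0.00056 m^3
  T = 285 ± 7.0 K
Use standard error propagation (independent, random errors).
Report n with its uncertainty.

0.471 ± 0.0552 mol

n is a product of powers, so relative uncertainties combine in quadrature:
  (1·δP/P)² = (1×0.0960)² = 0.00922;  (1·δV/V)² = (1×0.0628)² = 0.00394;  (-1·δT/T)² = (-1×0.0246)² = 0.000603
δn/n = √(0.0138) = 0.117
n = 0.471 mol, so δn = 0.117 × 0.471 = 0.0552 mol.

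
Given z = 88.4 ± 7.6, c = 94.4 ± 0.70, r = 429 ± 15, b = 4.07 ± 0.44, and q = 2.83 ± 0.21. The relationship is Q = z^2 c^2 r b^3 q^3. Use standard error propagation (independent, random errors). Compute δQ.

Products/powers → add relative errors in quadrature, weighted by exponent:
  (2·δz/z)² = (2×0.0860)² = 0.0296;  (2·δc/c)² = (2×0.00742)² = 0.000220;  (1·δr/r)² = (1×0.0350)² = 0.00122;  (3·δb/b)² = (3×0.108)² = 0.105;  (3·δq/q)² = (3×0.0742)² = 0.0496
δQ/Q = √(0.186) = 0.431
Q = 4.57e+13, so δQ = 0.431 × 4.57e+13 = 1.97e+13.

1.97e+13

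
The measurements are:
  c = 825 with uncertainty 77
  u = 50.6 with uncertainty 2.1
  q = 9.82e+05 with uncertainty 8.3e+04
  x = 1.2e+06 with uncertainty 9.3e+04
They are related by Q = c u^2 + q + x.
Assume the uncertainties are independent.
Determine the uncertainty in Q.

Let p = c·u^2 = 2.11e+06. δp/p = √((1·δc/c)² + (2·δu/u)²) = √(0.00871 + 0.00689) = 0.125, so δp = 2.64e+05.
Q = p + q + x: δQ = √(δp² + δq² + δx²) = √(6.96e+10 + 6.89e+09 + 8.65e+09) = 2.92e+05

2.92e+05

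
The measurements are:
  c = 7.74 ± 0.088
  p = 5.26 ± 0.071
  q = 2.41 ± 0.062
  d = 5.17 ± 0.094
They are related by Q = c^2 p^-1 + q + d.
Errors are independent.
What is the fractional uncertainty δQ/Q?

Let w = c^2·p^-1 = 11.4. δw/w = √((2·δc/c)² + (-1·δp/p)²) = √(0.000517 + 0.000182) = 0.0264, so δw = 0.301.
Q = w + q + d: δQ = √(δw² + δq² + δd²) = √(0.0907 + 0.00384 + 0.00884) = 0.322
Q = 19.0, so δQ/Q = 0.322/19.0 = 0.0170.

0.0170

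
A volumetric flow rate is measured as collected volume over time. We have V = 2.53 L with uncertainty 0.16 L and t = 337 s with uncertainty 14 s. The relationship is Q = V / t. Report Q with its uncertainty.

Q is a product of powers, so relative uncertainties combine in quadrature:
  (1·δV/V)² = (1×0.0632)² = 0.00400;  (-1·δt/t)² = (-1×0.0415)² = 0.00173
δQ/Q = √(0.00573) = 0.0757
Q = 0.00751 L/s, so δQ = 0.0757 × 0.00751 = 0.000568 L/s.

0.00751 ± 0.000568 L/s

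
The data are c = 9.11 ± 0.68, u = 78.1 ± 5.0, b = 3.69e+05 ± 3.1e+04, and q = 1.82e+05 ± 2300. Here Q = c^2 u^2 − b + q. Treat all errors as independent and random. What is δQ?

Let p = c^2·u^2 = 5.06e+05. δp/p = √((2·δc/c)² + (2·δu/u)²) = √(0.0223 + 0.0164) = 0.197, so δp = 99600.
Q = p − b + q: δQ = √(δp² + δb² + δq²) = √(9.91e+09 + 9.61e+08 + 5.29e+06) = 1.04e+05

1.04e+05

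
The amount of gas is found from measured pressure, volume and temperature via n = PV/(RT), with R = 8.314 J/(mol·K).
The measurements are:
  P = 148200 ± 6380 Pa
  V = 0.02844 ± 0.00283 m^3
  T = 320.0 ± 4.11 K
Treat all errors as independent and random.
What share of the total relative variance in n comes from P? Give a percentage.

(δn/n)² = (1·δP/P)² + (1·δV/V)² + (-1·δT/T)²
  P term: (1×0.0430)² = 0.00185
  V term: (1×0.0995)² = 0.00990
  T term: (-1×0.0128)² = 0.000165
Total = 0.0119. Share from P = 0.00185/0.0119 = 0.155.

15.5%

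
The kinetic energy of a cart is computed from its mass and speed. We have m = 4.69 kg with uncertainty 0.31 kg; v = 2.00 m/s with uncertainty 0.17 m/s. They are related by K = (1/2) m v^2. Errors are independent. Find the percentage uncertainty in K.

Each factor contributes (exponent × relative error)² to (δK/K)²:
  (1·δm/m)² = (1×0.0661)² = 0.00437;  (2·δv/v)² = (2×0.0850)² = 0.0289
δK/K = √(0.0333) = 0.182

18.2%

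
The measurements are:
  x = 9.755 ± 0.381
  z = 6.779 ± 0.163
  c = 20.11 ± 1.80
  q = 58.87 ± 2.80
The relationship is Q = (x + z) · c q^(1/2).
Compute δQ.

Let u = x + z = 16.53. δu = √(δx² + δz²) = √(0.145 + 0.0266) = 0.414, so δu/u = 0.0251.
Q is then a monomial in u, c, q:
δQ/Q = √((δu/u)² + (1·δc/c)² + (½·δq/q)²) = √(0.000628 + 0.00801 + 0.000566) = 0.0959
Q = 2551, so δQ = 0.0959 × 2551 = 245.

245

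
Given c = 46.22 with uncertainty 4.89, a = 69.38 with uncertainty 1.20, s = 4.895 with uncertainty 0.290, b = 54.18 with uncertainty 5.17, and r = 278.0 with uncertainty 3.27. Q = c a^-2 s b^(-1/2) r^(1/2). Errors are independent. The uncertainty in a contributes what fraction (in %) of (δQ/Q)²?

(δQ/Q)² = (1·δc/c)² + (-2·δa/a)² + (1·δs/s)² + (−½·δb/b)² + (½·δr/r)²
  c term: (1×0.106)² = 0.0112
  a term: (-2×0.0173)² = 0.00120
  s term: (1×0.0592)² = 0.00351
  b term: (-0.5×0.0954)² = 0.00228
  r term: (0.5×0.0118)² = 3.46e-05
Total = 0.0182. Share from a = 0.00120/0.0182 = 0.0657.

6.57%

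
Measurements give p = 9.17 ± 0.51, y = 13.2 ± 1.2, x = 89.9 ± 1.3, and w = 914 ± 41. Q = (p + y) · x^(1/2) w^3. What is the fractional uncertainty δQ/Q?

0.147

Let u = p + y = 22.4. δu = √(δp² + δy²) = √(0.260 + 1.44) = 1.30, so δu/u = 0.0583.
Q is then a monomial in u, x, w:
δQ/Q = √((δu/u)² + (½·δx/x)² + (3·δw/w)²) = √(0.00340 + 5.23e-05 + 0.0181) = 0.147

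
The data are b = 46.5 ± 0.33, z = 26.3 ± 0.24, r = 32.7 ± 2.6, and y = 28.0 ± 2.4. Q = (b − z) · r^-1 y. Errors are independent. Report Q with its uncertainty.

Let u = b − z = 20.2. δu = √(δb² + δz²) = √(0.109 + 0.0576) = 0.408, so δu/u = 0.0202.
Q is then a monomial in u, r, y:
δQ/Q = √((δu/u)² + (-1·δr/r)² + (1·δy/y)²) = √(0.000408 + 0.00632 + 0.00735) = 0.119
Q = 17.3, so δQ = 0.119 × 17.3 = 2.05.

17.3 ± 2.05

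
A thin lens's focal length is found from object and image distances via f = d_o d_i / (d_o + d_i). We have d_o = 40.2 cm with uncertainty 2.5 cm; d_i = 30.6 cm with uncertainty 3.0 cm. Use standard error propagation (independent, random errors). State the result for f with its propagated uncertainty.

∂f/∂d_o = (d_i/(d_o+d_i))² = 0.187;  ∂f/∂d_i = (d_o/(d_o+d_i))² = 0.322
δf = √((∂f/∂d_o · δd_o)² + (∂f/∂d_i · δd_i)²) = √(0.218 + 0.935) = 1.07 cm
f = 17.4 cm.

17.4 ± 1.07 cm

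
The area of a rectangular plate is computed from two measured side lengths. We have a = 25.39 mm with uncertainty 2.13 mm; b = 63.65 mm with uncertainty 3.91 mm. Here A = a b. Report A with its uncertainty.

Products/powers → add relative errors in quadrature, weighted by exponent:
  (1·δa/a)² = (1×0.0839)² = 0.00704;  (1·δb/b)² = (1×0.0614)² = 0.00377
δA/A = √(0.0108) = 0.104
A = 1616 mm^2, so δA = 0.104 × 1616 = 168 mm^2.

1616 ± 168 mm^2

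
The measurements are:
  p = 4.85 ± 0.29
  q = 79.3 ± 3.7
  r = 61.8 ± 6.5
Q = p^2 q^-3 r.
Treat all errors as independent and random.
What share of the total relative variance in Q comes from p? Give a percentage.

31.8%

(δQ/Q)² = (2·δp/p)² + (-3·δq/q)² + (1·δr/r)²
  p term: (2×0.0598)² = 0.0143
  q term: (-3×0.0467)² = 0.0196
  r term: (1×0.105)² = 0.0111
Total = 0.0450. Share from p = 0.0143/0.0450 = 0.318.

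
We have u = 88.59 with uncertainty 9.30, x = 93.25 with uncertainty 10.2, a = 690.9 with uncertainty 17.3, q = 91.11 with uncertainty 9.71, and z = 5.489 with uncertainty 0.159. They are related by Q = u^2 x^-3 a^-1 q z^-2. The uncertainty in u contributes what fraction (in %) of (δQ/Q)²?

(δQ/Q)² = (2·δu/u)² + (-3·δx/x)² + (-1·δa/a)² + (1·δq/q)² + (-2·δz/z)²
  u term: (2×0.105)² = 0.0441
  x term: (-3×0.109)² = 0.108
  a term: (-1×0.0250)² = 0.000627
  q term: (1×0.107)² = 0.0114
  z term: (-2×0.0290)² = 0.00336
Total = 0.167. Share from u = 0.0441/0.167 = 0.264.

26.4%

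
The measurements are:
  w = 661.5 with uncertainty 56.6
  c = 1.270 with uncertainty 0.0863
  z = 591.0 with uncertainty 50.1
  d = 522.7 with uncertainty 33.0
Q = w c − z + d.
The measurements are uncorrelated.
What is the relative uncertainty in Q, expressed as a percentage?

14.2%

Let p = w·c = 840.1. δp/p = √((1·δw/w)² + (1·δc/c)²) = √(0.00732 + 0.00462) = 0.109, so δp = 91.8.
Q = p − z + d: δQ = √(δp² + δz² + δd²) = √(8430 + 2510 + 1090) = 110
Q = 771.8, so δQ/Q = 110/771.8 = 0.142.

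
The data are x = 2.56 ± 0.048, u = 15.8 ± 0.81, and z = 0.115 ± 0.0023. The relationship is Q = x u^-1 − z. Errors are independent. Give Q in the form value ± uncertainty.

0.0470 ± 0.00914

Let p = x·u^-1 = 0.162. δp/p = √((1·δx/x)² + (-1·δu/u)²) = √(0.000352 + 0.00263) = 0.0546, so δp = 0.00884.
Q = p − z: δQ = √(δp² + δz²) = √(7.82e-05 + 5.29e-06) = 0.00914
Q = 0.0470.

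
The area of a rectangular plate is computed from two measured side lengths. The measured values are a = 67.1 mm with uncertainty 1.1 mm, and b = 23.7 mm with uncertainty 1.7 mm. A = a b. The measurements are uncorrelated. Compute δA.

117 mm^2

Since A is a product/quotient, work with relative uncertainties:
  (1·δa/a)² = (1×0.0164)² = 0.000269;  (1·δb/b)² = (1×0.0717)² = 0.00515
δA/A = √(0.00541) = 0.0736
A = 1590 mm^2, so δA = 0.0736 × 1590 = 117 mm^2.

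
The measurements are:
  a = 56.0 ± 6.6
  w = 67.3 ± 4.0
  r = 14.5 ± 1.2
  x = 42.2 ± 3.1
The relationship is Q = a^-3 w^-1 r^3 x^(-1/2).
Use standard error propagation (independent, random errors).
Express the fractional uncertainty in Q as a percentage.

Since Q is a product/quotient, work with relative uncertainties:
  (-3·δa/a)² = (-3×0.118)² = 0.125;  (-1·δw/w)² = (-1×0.0594)² = 0.00353;  (3·δr/r)² = (3×0.0828)² = 0.0616;  (−½·δx/x)² = (-0.5×0.0735)² = 0.00135
δQ/Q = √(0.192) = 0.438

43.8%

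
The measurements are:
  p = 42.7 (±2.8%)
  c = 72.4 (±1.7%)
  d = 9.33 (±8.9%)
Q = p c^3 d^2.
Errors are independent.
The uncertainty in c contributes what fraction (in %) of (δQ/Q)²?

(δQ/Q)² = (1·δp/p)² + (3·δc/c)² + (2·δd/d)²
  p term: (1×0.0280)² = 0.000784
  c term: (3×0.0170)² = 0.00260
  d term: (2×0.0890)² = 0.0317
Total = 0.0351. Share from c = 0.00260/0.0351 = 0.0742.

7.42%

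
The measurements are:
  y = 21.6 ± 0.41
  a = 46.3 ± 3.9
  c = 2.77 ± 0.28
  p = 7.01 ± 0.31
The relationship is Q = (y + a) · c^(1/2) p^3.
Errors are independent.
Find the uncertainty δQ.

Let u = y + a = 67.9. δu = √(δy² + δa²) = √(0.168 + 15.2) = 3.92, so δu/u = 0.0578.
Q is then a monomial in u, c, p:
δQ/Q = √((δu/u)² + (½·δc/c)² + (3·δp/p)²) = √(0.00334 + 0.00255 + 0.0176) = 0.153
Q = 38900, so δQ = 0.153 × 38900 = 5970.

5970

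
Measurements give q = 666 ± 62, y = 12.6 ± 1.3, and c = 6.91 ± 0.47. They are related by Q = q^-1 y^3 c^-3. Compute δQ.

0.00348

Products/powers → add relative errors in quadrature, weighted by exponent:
  (-1·δq/q)² = (-1×0.0931)² = 0.00867;  (3·δy/y)² = (3×0.103)² = 0.0958;  (-3·δc/c)² = (-3×0.0680)² = 0.0416
δQ/Q = √(0.146) = 0.382
Q = 0.00910, so δQ = 0.382 × 0.00910 = 0.00348.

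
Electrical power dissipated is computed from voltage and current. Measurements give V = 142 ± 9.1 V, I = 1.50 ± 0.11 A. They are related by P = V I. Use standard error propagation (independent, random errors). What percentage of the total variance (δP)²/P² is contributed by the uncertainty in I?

56.7%

(δP/P)² = (1·δV/V)² + (1·δI/I)²
  V term: (1×0.0641)² = 0.00411
  I term: (1×0.0733)² = 0.00538
Total = 0.00948. Share from I = 0.00538/0.00948 = 0.567.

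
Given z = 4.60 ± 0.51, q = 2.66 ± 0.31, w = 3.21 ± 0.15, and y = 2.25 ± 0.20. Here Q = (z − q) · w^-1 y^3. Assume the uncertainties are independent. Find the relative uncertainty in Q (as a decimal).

Let u = z − q = 1.94. δu = √(δz² + δq²) = √(0.260 + 0.0961) = 0.597, so δu/u = 0.308.
Q is then a monomial in u, w, y:
δQ/Q = √((δu/u)² + (-1·δw/w)² + (3·δy/y)²) = √(0.0946 + 0.00218 + 0.0711) = 0.410

0.410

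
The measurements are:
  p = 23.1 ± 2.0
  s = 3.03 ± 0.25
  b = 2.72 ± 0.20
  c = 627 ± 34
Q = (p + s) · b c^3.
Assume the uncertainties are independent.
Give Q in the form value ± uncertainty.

(1.75 ± 0.341) × 10^10

Let u = p + s = 26.1. δu = √(δp² + δs²) = √(4.00 + 0.0625) = 2.02, so δu/u = 0.0771.
Q is then a monomial in u, b, c:
δQ/Q = √((δu/u)² + (1·δb/b)² + (3·δc/c)²) = √(0.00595 + 0.00541 + 0.0265) = 0.194
Q = 1.75e+10, so δQ = 0.194 × 1.75e+10 = 3.41e+09.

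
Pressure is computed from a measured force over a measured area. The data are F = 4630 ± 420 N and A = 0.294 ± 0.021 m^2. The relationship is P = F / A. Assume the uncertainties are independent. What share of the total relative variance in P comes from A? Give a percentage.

38.3%

(δP/P)² = (1·δF/F)² + (-1·δA/A)²
  F term: (1×0.0907)² = 0.00823
  A term: (-1×0.0714)² = 0.00510
Total = 0.0133. Share from A = 0.00510/0.0133 = 0.383.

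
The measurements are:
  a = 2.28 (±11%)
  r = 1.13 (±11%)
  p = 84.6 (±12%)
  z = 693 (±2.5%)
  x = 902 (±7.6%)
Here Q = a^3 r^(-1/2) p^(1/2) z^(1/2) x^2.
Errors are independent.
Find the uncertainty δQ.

8.18e+08

For a monomial Q ∝ a^3, r^(-1/2), p^(1/2), z^(1/2), x^2, fractional errors add in quadrature:
  (3·δa/a)² = (3×0.110)² = 0.109;  (−½·δr/r)² = (-0.5×0.110)² = 0.00302;  (½·δp/p)² = (0.5×0.120)² = 0.00360;  (½·δz/z)² = (0.5×0.0250)² = 0.000156;  (2·δx/x)² = (2×0.0760)² = 0.0231
δQ/Q = √(0.139) = 0.373
Q = 2.2e+09, so δQ = 0.373 × 2.2e+09 = 8.18e+08.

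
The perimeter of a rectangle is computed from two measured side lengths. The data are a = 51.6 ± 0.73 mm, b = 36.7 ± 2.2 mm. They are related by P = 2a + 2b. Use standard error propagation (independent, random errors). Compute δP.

4.64 mm

Absolute uncertainties add in quadrature for a linear combination:
  (2·δa)² = 2.13;  (2·δb)² = 19.4
δP = √(21.5) = 4.64 mm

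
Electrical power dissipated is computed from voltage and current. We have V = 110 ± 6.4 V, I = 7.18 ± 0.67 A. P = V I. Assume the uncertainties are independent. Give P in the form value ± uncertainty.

790 ± 86.9 W

P is a product of powers, so relative uncertainties combine in quadrature:
  (1·δV/V)² = (1×0.0582)² = 0.00339;  (1·δI/I)² = (1×0.0933)² = 0.00871
δP/P = √(0.0121) = 0.110
P = 790 W, so δP = 0.110 × 790 = 86.9 W.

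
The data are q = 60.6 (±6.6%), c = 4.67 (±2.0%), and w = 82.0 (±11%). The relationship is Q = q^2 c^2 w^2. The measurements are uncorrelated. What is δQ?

1.4e+08

Q is a product of powers, so relative uncertainties combine in quadrature:
  (2·δq/q)² = (2×0.0660)² = 0.0174;  (2·δc/c)² = (2×0.0200)² = 0.00160;  (2·δw/w)² = (2×0.110)² = 0.0484
δQ/Q = √(0.0674) = 0.260
Q = 5.39e+08, so δQ = 0.260 × 5.39e+08 = 1.4e+08.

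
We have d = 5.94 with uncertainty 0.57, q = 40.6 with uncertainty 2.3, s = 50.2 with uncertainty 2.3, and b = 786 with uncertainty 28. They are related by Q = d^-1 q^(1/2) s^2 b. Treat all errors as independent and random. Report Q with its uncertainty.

(2.12 ± 0.298) × 10^6

Q is a product of powers, so relative uncertainties combine in quadrature:
  (-1·δd/d)² = (-1×0.0960)² = 0.00921;  (½·δq/q)² = (0.5×0.0567)² = 0.000802;  (2·δs/s)² = (2×0.0458)² = 0.00840;  (1·δb/b)² = (1×0.0356)² = 0.00127
δQ/Q = √(0.0197) = 0.140
Q = 2.12e+06, so δQ = 0.140 × 2.12e+06 = 2.98e+05.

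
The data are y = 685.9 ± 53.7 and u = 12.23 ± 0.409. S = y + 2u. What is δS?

53.7

For a sum/difference, combine absolute errors in quadrature:
  (δy)² = 2880;  (2·δu)² = 0.669
δS = √(2880) = 53.7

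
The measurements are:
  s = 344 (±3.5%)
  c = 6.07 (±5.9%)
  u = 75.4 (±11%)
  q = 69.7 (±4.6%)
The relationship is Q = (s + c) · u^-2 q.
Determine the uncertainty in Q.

0.976

Let w = s + c = 350. δw = √(δs² + δc²) = √(145 + 0.128) = 12.0, so δw/w = 0.0344.
Q is then a monomial in w, u, q:
δQ/Q = √((δw/w)² + (-2·δu/u)² + (1·δq/q)²) = √(0.00118 + 0.0484 + 0.00212) = 0.227
Q = 4.29, so δQ = 0.227 × 4.29 = 0.976.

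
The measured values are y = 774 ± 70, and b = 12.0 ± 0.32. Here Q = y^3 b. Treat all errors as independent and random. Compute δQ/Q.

For a monomial Q ∝ y^3, b, fractional errors add in quadrature:
  (3·δy/y)² = (3×0.0904)² = 0.0736;  (1·δb/b)² = (1×0.0267)² = 0.000711
δQ/Q = √(0.0743) = 0.273

0.273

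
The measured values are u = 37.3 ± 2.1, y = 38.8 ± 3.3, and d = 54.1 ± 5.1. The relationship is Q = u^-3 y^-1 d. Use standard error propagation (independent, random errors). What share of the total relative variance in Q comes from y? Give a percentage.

(δQ/Q)² = (-3·δu/u)² + (-1·δy/y)² + (1·δd/d)²
  u term: (-3×0.0563)² = 0.0285
  y term: (-1×0.0851)² = 0.00723
  d term: (1×0.0943)² = 0.00889
Total = 0.0446. Share from y = 0.00723/0.0446 = 0.162.

16.2%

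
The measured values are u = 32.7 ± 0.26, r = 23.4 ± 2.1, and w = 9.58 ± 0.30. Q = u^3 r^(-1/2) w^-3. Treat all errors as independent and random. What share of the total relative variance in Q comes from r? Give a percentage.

17.6%

(δQ/Q)² = (3·δu/u)² + (−½·δr/r)² + (-3·δw/w)²
  u term: (3×0.00795)² = 0.000569
  r term: (-0.5×0.0897)² = 0.00201
  w term: (-3×0.0313)² = 0.00883
Total = 0.0114. Share from r = 0.00201/0.0114 = 0.176.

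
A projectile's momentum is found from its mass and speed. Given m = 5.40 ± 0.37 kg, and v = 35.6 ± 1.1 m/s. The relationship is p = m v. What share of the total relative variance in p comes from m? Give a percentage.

(δp/p)² = (1·δm/m)² + (1·δv/v)²
  m term: (1×0.0685)² = 0.00469
  v term: (1×0.0309)² = 0.000955
Total = 0.00565. Share from m = 0.00469/0.00565 = 0.831.

83.1%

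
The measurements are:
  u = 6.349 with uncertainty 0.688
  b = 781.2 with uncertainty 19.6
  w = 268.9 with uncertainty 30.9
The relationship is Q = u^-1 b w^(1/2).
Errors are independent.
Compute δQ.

253

Q is a product of powers, so relative uncertainties combine in quadrature:
  (-1·δu/u)² = (-1×0.108)² = 0.0117;  (1·δb/b)² = (1×0.0251)² = 0.000629;  (½·δw/w)² = (0.5×0.115)² = 0.00330
δQ/Q = √(0.0157) = 0.125
Q = 2018, so δQ = 0.125 × 2018 = 253.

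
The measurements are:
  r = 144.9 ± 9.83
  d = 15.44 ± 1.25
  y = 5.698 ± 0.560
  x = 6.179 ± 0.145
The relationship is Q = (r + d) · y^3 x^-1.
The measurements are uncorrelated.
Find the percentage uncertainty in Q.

30.2%

Let u = r + d = 160.3. δu = √(δr² + δd²) = √(96.6 + 1.56) = 9.91, so δu/u = 0.0618.
Q is then a monomial in u, y, x:
δQ/Q = √((δu/u)² + (3·δy/y)² + (-1·δx/x)²) = √(0.00382 + 0.0869 + 0.000551) = 0.302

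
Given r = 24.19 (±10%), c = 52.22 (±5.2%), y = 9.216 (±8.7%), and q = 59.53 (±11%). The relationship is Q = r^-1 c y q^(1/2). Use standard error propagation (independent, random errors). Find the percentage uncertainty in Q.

Products/powers → add relative errors in quadrature, weighted by exponent:
  (-1·δr/r)² = (-1×0.100)² = 0.0100;  (1·δc/c)² = (1×0.0520)² = 0.00270;  (1·δy/y)² = (1×0.0870)² = 0.00757;  (½·δq/q)² = (0.5×0.110)² = 0.00302
δQ/Q = √(0.0233) = 0.153

15.3%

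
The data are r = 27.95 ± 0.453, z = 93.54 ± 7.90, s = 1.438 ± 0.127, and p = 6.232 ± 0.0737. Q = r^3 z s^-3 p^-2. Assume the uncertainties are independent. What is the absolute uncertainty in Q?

Each factor contributes (exponent × relative error)² to (δQ/Q)²:
  (3·δr/r)² = (3×0.0162)² = 0.00236;  (1·δz/z)² = (1×0.0845)² = 0.00713;  (-3·δs/s)² = (-3×0.0883)² = 0.0702;  (-2·δp/p)² = (-2×0.0118)² = 0.000559
δQ/Q = √(0.0803) = 0.283
Q = 17690, so δQ = 0.283 × 17690 = 5010.

5010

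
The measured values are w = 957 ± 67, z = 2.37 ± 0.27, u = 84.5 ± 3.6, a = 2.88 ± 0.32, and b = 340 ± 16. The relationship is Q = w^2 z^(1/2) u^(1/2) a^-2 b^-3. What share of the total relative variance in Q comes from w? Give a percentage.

(δQ/Q)² = (2·δw/w)² + (½·δz/z)² + (½·δu/u)² + (-2·δa/a)² + (-3·δb/b)²
  w term: (2×0.0700)² = 0.0196
  z term: (0.5×0.114)² = 0.00324
  u term: (0.5×0.0426)² = 0.000454
  a term: (-2×0.111)² = 0.0494
  b term: (-3×0.0471)² = 0.0199
Total = 0.0926. Share from w = 0.0196/0.0926 = 0.212.

21.2%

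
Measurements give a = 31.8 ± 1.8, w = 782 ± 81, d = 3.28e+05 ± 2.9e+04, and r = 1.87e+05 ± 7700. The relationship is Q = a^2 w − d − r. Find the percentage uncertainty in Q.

Let p = a^2·w = 7.91e+05. δp/p = √((2·δa/a)² + (1·δw/w)²) = √(0.0128 + 0.0107) = 0.153, so δp = 1.21e+05.
Q = p − d − r: δQ = √(δp² + δd² + δr²) = √(1.47e+10 + 8.41e+08 + 5.93e+07) = 1.25e+05
Q = 2.76e+05, so δQ/Q = 1.25e+05/2.76e+05 = 0.453.

45.3%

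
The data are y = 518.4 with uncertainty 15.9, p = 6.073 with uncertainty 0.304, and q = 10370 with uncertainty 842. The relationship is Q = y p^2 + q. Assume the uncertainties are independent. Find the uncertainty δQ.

Let w = y·p^2 = 19120. δw/w = √((1·δy/y)² + (2·δp/p)²) = √(0.000941 + 0.0100) = 0.105, so δw = 2000.
Q = w + q: δQ = √(δw² + δq²) = √(4.01e+06 + 7.09e+05) = 2170

2170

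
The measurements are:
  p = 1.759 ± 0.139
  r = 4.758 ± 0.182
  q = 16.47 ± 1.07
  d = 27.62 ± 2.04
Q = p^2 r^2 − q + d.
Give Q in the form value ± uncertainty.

81.20 ± 12.5

Let w = p^2·r^2 = 70.05. δw/w = √((2·δp/p)² + (2·δr/r)²) = √(0.0250 + 0.00585) = 0.176, so δw = 12.3.
Q = w − q + d: δQ = √(δw² + δq² + δd²) = √(151 + 1.14 + 4.16) = 12.5
Q = 81.20.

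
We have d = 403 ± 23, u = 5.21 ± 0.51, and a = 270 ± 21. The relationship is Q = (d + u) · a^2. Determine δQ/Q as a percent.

Let w = d + u = 408. δw = √(δd² + δu²) = √(529 + 0.260) = 23.0, so δw/w = 0.0564.
Q is then a monomial in w, a:
δQ/Q = √((δw/w)² + (2·δa/a)²) = √(0.00318 + 0.0242) = 0.165

16.5%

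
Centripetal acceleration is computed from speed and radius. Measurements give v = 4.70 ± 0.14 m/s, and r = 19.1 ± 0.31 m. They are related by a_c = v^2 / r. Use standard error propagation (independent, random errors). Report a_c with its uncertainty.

Since a_c is a product/quotient, work with relative uncertainties:
  (2·δv/v)² = (2×0.0298)² = 0.00355;  (-1·δr/r)² = (-1×0.0162)² = 0.000263
δa_c/a_c = √(0.00381) = 0.0617
a_c = 1.16 m/s^2, so δa_c = 0.0617 × 1.16 = 0.0714 m/s^2.

1.16 ± 0.0714 m/s^2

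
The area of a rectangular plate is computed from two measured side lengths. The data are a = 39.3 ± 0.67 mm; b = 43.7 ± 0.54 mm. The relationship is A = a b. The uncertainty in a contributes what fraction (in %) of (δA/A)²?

(δA/A)² = (1·δa/a)² + (1·δb/b)²
  a term: (1×0.0170)² = 0.000291
  b term: (1×0.0124)² = 0.000153
Total = 0.000443. Share from a = 0.000291/0.000443 = 0.656.

65.6%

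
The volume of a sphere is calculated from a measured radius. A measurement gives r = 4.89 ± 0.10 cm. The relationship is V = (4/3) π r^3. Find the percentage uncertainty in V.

6.13%

Each factor contributes (exponent × relative error)² to (δV/V)²:
  (3·δr/r)² = (3×0.0204)² = 0.00376
δV/V = √(0.00376) = 0.0613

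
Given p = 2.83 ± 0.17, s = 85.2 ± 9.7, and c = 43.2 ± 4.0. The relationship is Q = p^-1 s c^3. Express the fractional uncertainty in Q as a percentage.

Relative error in a monomial: (δQ/Q)² = Σ (nᵢ · δxᵢ/xᵢ)².
  (-1·δp/p)² = (-1×0.0601)² = 0.00361;  (1·δs/s)² = (1×0.114)² = 0.0130;  (3·δc/c)² = (3×0.0926)² = 0.0772
δQ/Q = √(0.0937) = 0.306

30.6%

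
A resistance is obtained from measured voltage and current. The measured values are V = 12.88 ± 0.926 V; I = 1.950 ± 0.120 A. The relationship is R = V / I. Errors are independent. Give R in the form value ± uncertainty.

6.605 ± 0.625 Ω

Relative error in a monomial: (δR/R)² = Σ (nᵢ · δxᵢ/xᵢ)².
  (1·δV/V)² = (1×0.0719)² = 0.00517;  (-1·δI/I)² = (-1×0.0615)² = 0.00379
δR/R = √(0.00896) = 0.0946
R = 6.605 Ω, so δR = 0.0946 × 6.605 = 0.625 Ω.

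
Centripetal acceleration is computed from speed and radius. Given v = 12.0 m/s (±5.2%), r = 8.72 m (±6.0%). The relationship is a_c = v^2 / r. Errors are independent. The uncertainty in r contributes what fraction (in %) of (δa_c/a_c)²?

(δa_c/a_c)² = (2·δv/v)² + (-1·δr/r)²
  v term: (2×0.0520)² = 0.0108
  r term: (-1×0.0600)² = 0.00360
Total = 0.0144. Share from r = 0.00360/0.0144 = 0.250.

25.0%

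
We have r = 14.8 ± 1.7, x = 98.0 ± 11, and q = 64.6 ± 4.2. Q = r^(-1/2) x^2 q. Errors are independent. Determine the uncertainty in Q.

Since Q is a product/quotient, work with relative uncertainties:
  (−½·δr/r)² = (-0.5×0.115)² = 0.00330;  (2·δx/x)² = (2×0.112)² = 0.0504;  (1·δq/q)² = (1×0.0650)² = 0.00423
δQ/Q = √(0.0579) = 0.241
Q = 1.61e+05, so δQ = 0.241 × 1.61e+05 = 38800.

38800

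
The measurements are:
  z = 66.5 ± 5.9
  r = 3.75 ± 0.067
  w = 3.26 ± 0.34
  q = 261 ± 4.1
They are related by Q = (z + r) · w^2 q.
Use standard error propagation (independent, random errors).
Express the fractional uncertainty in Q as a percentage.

22.5%

Let u = z + r = 70.2. δu = √(δz² + δr²) = √(34.8 + 0.00449) = 5.90, so δu/u = 0.0840.
Q is then a monomial in u, w, q:
δQ/Q = √((δu/u)² + (2·δw/w)² + (1·δq/q)²) = √(0.00705 + 0.0435 + 0.000247) = 0.225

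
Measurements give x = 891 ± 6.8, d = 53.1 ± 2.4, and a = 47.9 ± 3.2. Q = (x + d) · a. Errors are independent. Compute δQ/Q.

Let u = x + d = 944. δu = √(δx² + δd²) = √(46.2 + 5.76) = 7.21, so δu/u = 0.00764.
Q is then a monomial in u, a:
δQ/Q = √((δu/u)² + (1·δa/a)²) = √(5.83e-05 + 0.00446) = 0.0672

0.0672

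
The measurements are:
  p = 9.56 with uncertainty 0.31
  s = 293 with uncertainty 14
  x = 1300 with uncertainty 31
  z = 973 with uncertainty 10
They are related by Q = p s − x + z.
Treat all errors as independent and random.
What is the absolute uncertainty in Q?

165

Let w = p·s = 2800. δw/w = √((1·δp/p)² + (1·δs/s)²) = √(0.00105 + 0.00228) = 0.0577, so δw = 162.
Q = w − x + z: δQ = √(δw² + δx² + δz²) = √(26200 + 961 + 100) = 165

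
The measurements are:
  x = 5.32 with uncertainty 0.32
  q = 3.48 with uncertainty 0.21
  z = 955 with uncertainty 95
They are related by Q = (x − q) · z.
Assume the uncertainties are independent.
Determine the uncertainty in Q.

Let u = x − q = 1.84. δu = √(δx² + δq²) = √(0.102 + 0.0441) = 0.383, so δu/u = 0.208.
Q is then a monomial in u, z:
δQ/Q = √((δu/u)² + (1·δz/z)²) = √(0.0433 + 0.00990) = 0.231
Q = 1760, so δQ = 0.231 × 1760 = 405.

405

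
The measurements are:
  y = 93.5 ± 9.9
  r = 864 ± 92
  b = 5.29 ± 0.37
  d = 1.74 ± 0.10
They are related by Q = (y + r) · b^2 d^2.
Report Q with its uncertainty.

81100 ± 16600

Let u = y + r = 958. δu = √(δy² + δr²) = √(98.0 + 8460) = 92.5, so δu/u = 0.0966.
Q is then a monomial in u, b, d:
δQ/Q = √((δu/u)² + (2·δb/b)² + (2·δd/d)²) = √(0.00934 + 0.0196 + 0.0132) = 0.205
Q = 81100, so δQ = 0.205 × 81100 = 16600.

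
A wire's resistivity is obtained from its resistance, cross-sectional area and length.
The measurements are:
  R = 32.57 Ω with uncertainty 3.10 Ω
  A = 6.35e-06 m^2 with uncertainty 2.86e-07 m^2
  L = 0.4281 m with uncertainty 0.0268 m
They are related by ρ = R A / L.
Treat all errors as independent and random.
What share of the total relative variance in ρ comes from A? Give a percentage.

13.5%

(δρ/ρ)² = (1·δR/R)² + (1·δA/A)² + (-1·δL/L)²
  R term: (1×0.0952)² = 0.00906
  A term: (1×0.0450)² = 0.00203
  L term: (-1×0.0626)² = 0.00392
Total = 0.0150. Share from A = 0.00203/0.0150 = 0.135.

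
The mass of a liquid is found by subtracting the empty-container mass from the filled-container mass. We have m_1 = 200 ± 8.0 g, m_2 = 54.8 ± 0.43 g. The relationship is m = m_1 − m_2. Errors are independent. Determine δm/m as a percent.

Each term contributes (cᵢ δxᵢ)² to (δm)²:
  (δm_1)² = 64.0;  (δm_2)² = 0.185
δm = √(64.2) = 8.01 g
m = 145 g, so δm/m = 8.01/145 = 0.0552.

5.52%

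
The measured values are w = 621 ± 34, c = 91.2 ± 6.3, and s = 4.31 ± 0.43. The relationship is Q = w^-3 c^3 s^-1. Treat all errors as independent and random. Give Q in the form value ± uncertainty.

0.000735 ± 0.000208

Q is a product of powers, so relative uncertainties combine in quadrature:
  (-3·δw/w)² = (-3×0.0548)² = 0.0270;  (3·δc/c)² = (3×0.0691)² = 0.0429;  (-1·δs/s)² = (-1×0.0998)² = 0.00995
δQ/Q = √(0.0799) = 0.283
Q = 0.000735, so δQ = 0.283 × 0.000735 = 0.000208.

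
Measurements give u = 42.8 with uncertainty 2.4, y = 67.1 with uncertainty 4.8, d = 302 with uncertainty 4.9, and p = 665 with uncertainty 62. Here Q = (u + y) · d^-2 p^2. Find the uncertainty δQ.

104

Let w = u + y = 110. δw = √(δu² + δy²) = √(5.76 + 23.0) = 5.37, so δw/w = 0.0488.
Q is then a monomial in w, d, p:
δQ/Q = √((δw/w)² + (-2·δd/d)² + (2·δp/p)²) = √(0.00238 + 0.00105 + 0.0348) = 0.195
Q = 533, so δQ = 0.195 × 533 = 104.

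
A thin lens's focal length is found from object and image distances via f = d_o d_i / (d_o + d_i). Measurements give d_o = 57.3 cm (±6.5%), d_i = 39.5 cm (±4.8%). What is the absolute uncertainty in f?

0.909 cm

∂f/∂d_o = (d_i/(d_o+d_i))² = 0.167;  ∂f/∂d_i = (d_o/(d_o+d_i))² = 0.350
δf = √((∂f/∂d_o · δd_o)² + (∂f/∂d_i · δd_i)²) = √(0.385 + 0.441) = 0.909 cm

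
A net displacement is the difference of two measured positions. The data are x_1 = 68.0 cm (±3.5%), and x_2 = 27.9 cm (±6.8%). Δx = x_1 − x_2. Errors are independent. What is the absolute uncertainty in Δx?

Sums and differences: (δΔx)² = Σ (cᵢ δxᵢ)².
  (δx_1)² = 5.66;  (δx_2)² = 3.60
δΔx = √(9.26) = 3.04 cm

3.04 cm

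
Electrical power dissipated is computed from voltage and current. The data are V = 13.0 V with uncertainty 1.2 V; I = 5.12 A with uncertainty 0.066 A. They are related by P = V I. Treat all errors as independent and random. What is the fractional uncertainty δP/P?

0.0932

For a monomial P ∝ V, I, fractional errors add in quadrature:
  (1·δV/V)² = (1×0.0923)² = 0.00852;  (1·δI/I)² = (1×0.0129)² = 0.000166
δP/P = √(0.00869) = 0.0932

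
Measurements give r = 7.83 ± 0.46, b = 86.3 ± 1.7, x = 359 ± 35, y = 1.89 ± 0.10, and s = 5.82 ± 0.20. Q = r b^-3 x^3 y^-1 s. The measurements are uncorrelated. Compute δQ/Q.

0.311

Products/powers → add relative errors in quadrature, weighted by exponent:
  (1·δr/r)² = (1×0.0587)² = 0.00345;  (-3·δb/b)² = (-3×0.0197)² = 0.00349;  (3·δx/x)² = (3×0.0975)² = 0.0855;  (-1·δy/y)² = (-1×0.0529)² = 0.00280;  (1·δs/s)² = (1×0.0344)² = 0.00118
δQ/Q = √(0.0965) = 0.311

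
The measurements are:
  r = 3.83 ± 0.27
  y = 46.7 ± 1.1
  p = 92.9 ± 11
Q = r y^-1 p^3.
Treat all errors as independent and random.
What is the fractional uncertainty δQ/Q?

Since Q is a product/quotient, work with relative uncertainties:
  (1·δr/r)² = (1×0.0705)² = 0.00497;  (-1·δy/y)² = (-1×0.0236)² = 0.000555;  (3·δp/p)² = (3×0.118)² = 0.126
δQ/Q = √(0.132) = 0.363

0.363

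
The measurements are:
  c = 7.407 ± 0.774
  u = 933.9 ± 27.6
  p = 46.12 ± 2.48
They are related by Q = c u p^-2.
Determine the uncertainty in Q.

Relative error in a monomial: (δQ/Q)² = Σ (nᵢ · δxᵢ/xᵢ)².
  (1·δc/c)² = (1×0.104)² = 0.0109;  (1·δu/u)² = (1×0.0296)² = 0.000873;  (-2·δp/p)² = (-2×0.0538)² = 0.0116
δQ/Q = √(0.0234) = 0.153
Q = 3.252, so δQ = 0.153 × 3.252 = 0.497.

0.497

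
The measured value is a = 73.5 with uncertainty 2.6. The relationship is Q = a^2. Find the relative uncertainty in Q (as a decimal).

Q ∝ a^2, so δQ/Q = |2| · δa/a = 2 × 0.0354 = 0.0707.

0.0707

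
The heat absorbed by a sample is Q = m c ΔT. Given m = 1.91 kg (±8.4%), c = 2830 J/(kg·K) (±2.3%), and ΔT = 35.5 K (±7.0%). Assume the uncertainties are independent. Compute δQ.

Each factor contributes (exponent × relative error)² to (δQ/Q)²:
  (1·δm/m)² = (1×0.0840)² = 0.00706;  (1·δc/c)² = (1×0.0230)² = 0.000529;  (1·δΔT/ΔT)² = (1×0.0700)² = 0.00490
δQ/Q = √(0.0125) = 0.112
Q = 1.92e+05 J, so δQ = 0.112 × 1.92e+05 = 21400 J.

21400 J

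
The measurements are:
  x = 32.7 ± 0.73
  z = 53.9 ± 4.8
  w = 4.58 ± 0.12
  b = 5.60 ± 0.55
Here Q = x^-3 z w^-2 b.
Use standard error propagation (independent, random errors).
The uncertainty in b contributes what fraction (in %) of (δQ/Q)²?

38.9%

(δQ/Q)² = (-3·δx/x)² + (1·δz/z)² + (-2·δw/w)² + (1·δb/b)²
  x term: (-3×0.0223)² = 0.00449
  z term: (1×0.0891)² = 0.00793
  w term: (-2×0.0262)² = 0.00275
  b term: (1×0.0982)² = 0.00965
Total = 0.0248. Share from b = 0.00965/0.0248 = 0.389.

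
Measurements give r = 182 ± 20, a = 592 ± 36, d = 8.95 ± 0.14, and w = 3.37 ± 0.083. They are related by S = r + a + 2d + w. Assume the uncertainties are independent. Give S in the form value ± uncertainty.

795 ± 41.2

S is a linear combination, so absolute uncertainties add in quadrature:
  (δr)² = 400;  (δa)² = 1300;  (2·δd)² = 0.0784;  (δw)² = 0.00689
δS = √(1700) = 41.2
S = 795.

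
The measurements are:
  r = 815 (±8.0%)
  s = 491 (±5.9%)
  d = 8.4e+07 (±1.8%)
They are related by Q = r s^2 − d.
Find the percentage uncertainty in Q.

Let p = r·s^2 = 1.96e+08. δp/p = √((1·δr/r)² + (2·δs/s)²) = √(0.00640 + 0.0139) = 0.143, so δp = 2.8e+07.
Q = p − d: δQ = √(δp² + δd²) = √(7.85e+14 + 2.29e+12) = 2.81e+07
Q = 1.12e+08, so δQ/Q = 2.81e+07/1.12e+08 = 0.249.

24.9%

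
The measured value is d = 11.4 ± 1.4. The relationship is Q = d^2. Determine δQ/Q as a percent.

24.6%

Since Q is a product/quotient, work with relative uncertainties:
  (2·δd/d)² = (2×0.123)² = 0.0603
δQ/Q = √(0.0603) = 0.246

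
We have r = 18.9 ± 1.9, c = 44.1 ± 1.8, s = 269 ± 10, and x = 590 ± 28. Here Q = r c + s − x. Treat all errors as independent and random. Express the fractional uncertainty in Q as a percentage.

Let p = r·c = 833. δp/p = √((1·δr/r)² + (1·δc/c)²) = √(0.0101 + 0.00167) = 0.108, so δp = 90.4.
Q = p + s − x: δQ = √(δp² + δs² + δx²) = √(8180 + 100 + 784) = 95.2
Q = 512, so δQ/Q = 95.2/512 = 0.186.

18.6%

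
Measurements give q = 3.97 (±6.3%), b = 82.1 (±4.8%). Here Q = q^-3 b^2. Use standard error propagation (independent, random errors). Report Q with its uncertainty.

108 ± 22.8

Since Q is a product/quotient, work with relative uncertainties:
  (-3·δq/q)² = (-3×0.0630)² = 0.0357;  (2·δb/b)² = (2×0.0480)² = 0.00922
δQ/Q = √(0.0449) = 0.212
Q = 108, so δQ = 0.212 × 108 = 22.8.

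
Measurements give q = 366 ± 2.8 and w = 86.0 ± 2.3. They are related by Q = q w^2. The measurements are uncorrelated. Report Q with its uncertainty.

(2.71 ± 0.146) × 10^6

Q is a product of powers, so relative uncertainties combine in quadrature:
  (1·δq/q)² = (1×0.00765)² = 5.85e-05;  (2·δw/w)² = (2×0.0267)² = 0.00286
δQ/Q = √(0.00292) = 0.0540
Q = 2.71e+06, so δQ = 0.0540 × 2.71e+06 = 1.46e+05.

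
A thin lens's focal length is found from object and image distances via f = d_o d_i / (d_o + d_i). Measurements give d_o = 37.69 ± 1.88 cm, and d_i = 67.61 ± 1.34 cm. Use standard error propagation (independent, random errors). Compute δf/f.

∂f/∂d_o = (d_i/(d_o+d_i))² = 0.412;  ∂f/∂d_i = (d_o/(d_o+d_i))² = 0.128
δf = √((∂f/∂d_o · δd_o)² + (∂f/∂d_i · δd_i)²) = √(0.601 + 0.0295) = 0.794 cm
f = 24.20 cm, so δf/f = 0.794/24.20 = 0.0328.

0.0328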